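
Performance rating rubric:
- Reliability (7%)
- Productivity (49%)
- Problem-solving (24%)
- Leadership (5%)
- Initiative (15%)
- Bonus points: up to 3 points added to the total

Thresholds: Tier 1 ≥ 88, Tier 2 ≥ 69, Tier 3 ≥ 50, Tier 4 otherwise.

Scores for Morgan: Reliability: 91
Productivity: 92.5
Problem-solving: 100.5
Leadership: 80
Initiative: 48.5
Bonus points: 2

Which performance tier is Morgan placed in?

Tier 1

Weighted total:
  Reliability 91 × 0.07 = 6.37
  Productivity 92.5 × 0.49 = 45.325
  Problem-solving 100.5 × 0.24 = 24.12
  Leadership 80 × 0.05 = 4
  Initiative 48.5 × 0.15 = 7.275
Sum = 87.09
Bonus points: 87.09 + 2 = 89.09
89.09 ≥ 88 → Tier 1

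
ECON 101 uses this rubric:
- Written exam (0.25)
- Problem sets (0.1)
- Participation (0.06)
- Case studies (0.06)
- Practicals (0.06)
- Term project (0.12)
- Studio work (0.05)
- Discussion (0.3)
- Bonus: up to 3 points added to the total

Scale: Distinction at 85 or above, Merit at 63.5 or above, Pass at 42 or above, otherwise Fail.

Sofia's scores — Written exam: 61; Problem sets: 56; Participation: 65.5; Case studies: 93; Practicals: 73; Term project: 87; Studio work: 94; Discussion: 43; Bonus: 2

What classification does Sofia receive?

Merit

Weighted total:
  Written exam 61 × 0.25 = 15.25
  Problem sets 56 × 0.1 = 5.6
  Participation 65.5 × 0.06 = 3.93
  Case studies 93 × 0.06 = 5.58
  Practicals 73 × 0.06 = 4.38
  Term project 87 × 0.12 = 10.44
  Studio work 94 × 0.05 = 4.7
  Discussion 43 × 0.3 = 12.9
Sum = 62.78
Bonus: 62.78 + 2 = 64.78
64.78 is ≥ 63.5 and < 85 → Merit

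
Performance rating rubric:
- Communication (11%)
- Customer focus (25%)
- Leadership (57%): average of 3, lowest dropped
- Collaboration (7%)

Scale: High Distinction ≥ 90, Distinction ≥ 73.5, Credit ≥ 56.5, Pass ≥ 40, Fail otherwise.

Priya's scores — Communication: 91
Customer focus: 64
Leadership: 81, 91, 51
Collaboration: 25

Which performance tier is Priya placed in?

Distinction

Leadership: drop 51 → average of remaining 2 = 172/2 = 86
Weighted total:
  Communication 91 × 0.11 = 10.01
  Customer focus 64 × 0.25 = 16
  Leadership 86 × 0.57 = 49.02
  Collaboration 25 × 0.07 = 1.75
Sum = 76.78
76.78 is ≥ 73.5 and < 90 → Distinction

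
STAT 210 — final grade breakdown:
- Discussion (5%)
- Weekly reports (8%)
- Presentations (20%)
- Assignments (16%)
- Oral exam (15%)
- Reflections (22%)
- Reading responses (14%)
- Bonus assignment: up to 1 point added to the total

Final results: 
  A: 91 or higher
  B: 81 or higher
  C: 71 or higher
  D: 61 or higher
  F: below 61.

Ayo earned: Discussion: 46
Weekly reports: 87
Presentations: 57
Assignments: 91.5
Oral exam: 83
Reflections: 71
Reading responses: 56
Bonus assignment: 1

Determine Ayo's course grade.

Weighted total:
  Discussion 46 × 0.05 = 2.3
  Weekly reports 87 × 0.08 = 6.96
  Presentations 57 × 0.2 = 11.4
  Assignments 91.5 × 0.16 = 14.64
  Oral exam 83 × 0.15 = 12.45
  Reflections 71 × 0.22 = 15.62
  Reading responses 56 × 0.14 = 7.84
Sum = 71.21
Bonus assignment: 71.21 + 1 = 72.21
72.21 is ≥ 71 and < 81 → C

C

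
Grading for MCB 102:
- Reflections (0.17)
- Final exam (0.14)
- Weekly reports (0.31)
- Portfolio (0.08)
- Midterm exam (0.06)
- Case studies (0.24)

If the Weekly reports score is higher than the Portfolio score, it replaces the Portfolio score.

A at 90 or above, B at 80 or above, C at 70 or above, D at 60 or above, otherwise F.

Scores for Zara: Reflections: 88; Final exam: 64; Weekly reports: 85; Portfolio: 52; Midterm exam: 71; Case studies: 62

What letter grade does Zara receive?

Weekly reports (85) > Portfolio (52), so Portfolio counts as 85.
Weighted total:
  Reflections 88 × 0.17 = 14.96
  Final exam 64 × 0.14 = 8.96
  Weekly reports 85 × 0.31 = 26.35
  Portfolio 85 × 0.08 = 6.8
  Midterm exam 71 × 0.06 = 4.26
  Case studies 62 × 0.24 = 14.88
Sum = 76.21
76.21 is ≥ 70 and < 80 → C

C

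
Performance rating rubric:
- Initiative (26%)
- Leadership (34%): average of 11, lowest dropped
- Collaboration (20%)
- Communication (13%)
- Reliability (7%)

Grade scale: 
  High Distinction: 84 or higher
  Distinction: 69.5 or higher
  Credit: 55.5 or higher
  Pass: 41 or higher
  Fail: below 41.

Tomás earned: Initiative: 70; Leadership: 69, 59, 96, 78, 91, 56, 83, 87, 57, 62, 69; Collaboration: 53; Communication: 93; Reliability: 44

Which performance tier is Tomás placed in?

Leadership: drop 56 → average of remaining 10 = 751/10 = 75.1
Weighted total:
  Initiative 70 × 0.26 = 18.2
  Leadership 75.1 × 0.34 = 25.534
  Collaboration 53 × 0.2 = 10.6
  Communication 93 × 0.13 = 12.09
  Reliability 44 × 0.07 = 3.08
Sum = 69.504
69.504 is ≥ 69.5 and < 84 → Distinction

Distinction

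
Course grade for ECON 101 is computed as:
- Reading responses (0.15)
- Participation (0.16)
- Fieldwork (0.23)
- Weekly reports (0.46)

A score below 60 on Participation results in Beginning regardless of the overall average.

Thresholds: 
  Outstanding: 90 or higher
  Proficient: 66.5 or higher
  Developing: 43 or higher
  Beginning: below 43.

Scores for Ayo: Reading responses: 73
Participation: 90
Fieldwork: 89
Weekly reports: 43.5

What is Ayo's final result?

Developing

Participation score 90 ≥ 60: minimum met.
Weighted total:
  Reading responses 73 × 0.15 = 10.95
  Participation 90 × 0.16 = 14.4
  Fieldwork 89 × 0.23 = 20.47
  Weekly reports 43.5 × 0.46 = 20.01
Sum = 65.83
65.83 is ≥ 43 and < 66.5 → Developing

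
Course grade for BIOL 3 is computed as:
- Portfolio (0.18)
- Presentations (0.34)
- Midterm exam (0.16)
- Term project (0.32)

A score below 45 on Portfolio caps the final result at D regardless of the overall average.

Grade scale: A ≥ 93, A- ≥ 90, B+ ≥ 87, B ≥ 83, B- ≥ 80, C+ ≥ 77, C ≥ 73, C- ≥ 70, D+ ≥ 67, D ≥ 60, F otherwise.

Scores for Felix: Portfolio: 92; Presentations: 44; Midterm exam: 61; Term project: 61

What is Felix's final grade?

D

Portfolio score 92 ≥ 45: minimum met.
Weighted total:
  Portfolio 92 × 0.18 = 16.56
  Presentations 44 × 0.34 = 14.96
  Midterm exam 61 × 0.16 = 9.76
  Term project 61 × 0.32 = 19.52
Sum = 60.8
60.8 is ≥ 60 and < 67 → D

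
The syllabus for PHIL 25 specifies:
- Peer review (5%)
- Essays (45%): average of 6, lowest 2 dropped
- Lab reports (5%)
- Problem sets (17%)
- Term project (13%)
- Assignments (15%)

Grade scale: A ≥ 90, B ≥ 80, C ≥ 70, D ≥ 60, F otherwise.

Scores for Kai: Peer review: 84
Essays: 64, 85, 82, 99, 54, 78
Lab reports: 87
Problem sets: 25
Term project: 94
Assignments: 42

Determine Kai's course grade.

Essays: drop 54, 64 → average of remaining 4 = 344/4 = 86
Weighted total:
  Peer review 84 × 0.05 = 4.2
  Essays 86 × 0.45 = 38.7
  Lab reports 87 × 0.05 = 4.35
  Problem sets 25 × 0.17 = 4.25
  Term project 94 × 0.13 = 12.22
  Assignments 42 × 0.15 = 6.3
Sum = 70.02
70.02 is ≥ 70 and < 80 → C

C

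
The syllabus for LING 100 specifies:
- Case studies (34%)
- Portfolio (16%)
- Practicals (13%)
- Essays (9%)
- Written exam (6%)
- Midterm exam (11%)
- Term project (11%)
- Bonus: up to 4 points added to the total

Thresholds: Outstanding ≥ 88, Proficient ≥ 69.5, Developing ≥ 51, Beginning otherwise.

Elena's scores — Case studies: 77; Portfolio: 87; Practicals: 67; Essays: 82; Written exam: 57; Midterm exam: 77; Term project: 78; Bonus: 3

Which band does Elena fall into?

Weighted total:
  Case studies 77 × 0.34 = 26.18
  Portfolio 87 × 0.16 = 13.92
  Practicals 67 × 0.13 = 8.71
  Essays 82 × 0.09 = 7.38
  Written exam 57 × 0.06 = 3.42
  Midterm exam 77 × 0.11 = 8.47
  Term project 78 × 0.11 = 8.58
Sum = 76.66
Bonus: 76.66 + 3 = 79.66
79.66 is ≥ 69.5 and < 88 → Proficient

Proficient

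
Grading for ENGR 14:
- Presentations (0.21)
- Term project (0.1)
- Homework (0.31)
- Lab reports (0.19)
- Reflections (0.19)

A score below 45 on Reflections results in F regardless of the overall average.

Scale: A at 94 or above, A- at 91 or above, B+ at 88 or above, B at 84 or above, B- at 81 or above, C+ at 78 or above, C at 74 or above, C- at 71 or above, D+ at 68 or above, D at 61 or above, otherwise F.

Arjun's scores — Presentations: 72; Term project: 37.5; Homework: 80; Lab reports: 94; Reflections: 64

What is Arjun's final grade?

C-

Reflections score 64 ≥ 45: minimum met.
Weighted total:
  Presentations 72 × 0.21 = 15.12
  Term project 37.5 × 0.1 = 3.75
  Homework 80 × 0.31 = 24.8
  Lab reports 94 × 0.19 = 17.86
  Reflections 64 × 0.19 = 12.16
Sum = 73.69
73.69 is ≥ 71 and < 74 → C-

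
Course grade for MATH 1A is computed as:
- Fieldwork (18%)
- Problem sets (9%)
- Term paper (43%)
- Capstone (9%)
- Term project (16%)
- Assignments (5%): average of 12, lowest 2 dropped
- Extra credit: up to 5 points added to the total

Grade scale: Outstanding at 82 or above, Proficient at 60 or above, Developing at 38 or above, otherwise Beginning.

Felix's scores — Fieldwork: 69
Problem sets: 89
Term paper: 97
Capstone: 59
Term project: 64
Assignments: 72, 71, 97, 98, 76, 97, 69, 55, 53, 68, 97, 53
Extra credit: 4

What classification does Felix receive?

Assignments: drop 53, 53 → average of remaining 10 = 800/10 = 80
Weighted total:
  Fieldwork 69 × 0.18 = 12.42
  Problem sets 89 × 0.09 = 8.01
  Term paper 97 × 0.43 = 41.71
  Capstone 59 × 0.09 = 5.31
  Term project 64 × 0.16 = 10.24
  Assignments 80 × 0.05 = 4
Sum = 81.69
Extra credit: 81.69 + 4 = 85.69
85.69 ≥ 82 → Outstanding

Outstanding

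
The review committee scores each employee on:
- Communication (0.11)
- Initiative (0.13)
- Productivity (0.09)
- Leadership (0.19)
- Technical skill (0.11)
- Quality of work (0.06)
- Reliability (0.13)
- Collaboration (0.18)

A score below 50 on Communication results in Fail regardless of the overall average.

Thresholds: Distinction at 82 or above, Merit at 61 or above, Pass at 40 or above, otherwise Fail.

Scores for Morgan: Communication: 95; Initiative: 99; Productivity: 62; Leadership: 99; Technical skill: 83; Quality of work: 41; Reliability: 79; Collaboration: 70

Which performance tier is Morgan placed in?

Distinction

Communication score 95 ≥ 50: minimum met.
Weighted total:
  Communication 95 × 0.11 = 10.45
  Initiative 99 × 0.13 = 12.87
  Productivity 62 × 0.09 = 5.58
  Leadership 99 × 0.19 = 18.81
  Technical skill 83 × 0.11 = 9.13
  Quality of work 41 × 0.06 = 2.46
  Reliability 79 × 0.13 = 10.27
  Collaboration 70 × 0.18 = 12.6
Sum = 82.17
82.17 ≥ 82 → Distinction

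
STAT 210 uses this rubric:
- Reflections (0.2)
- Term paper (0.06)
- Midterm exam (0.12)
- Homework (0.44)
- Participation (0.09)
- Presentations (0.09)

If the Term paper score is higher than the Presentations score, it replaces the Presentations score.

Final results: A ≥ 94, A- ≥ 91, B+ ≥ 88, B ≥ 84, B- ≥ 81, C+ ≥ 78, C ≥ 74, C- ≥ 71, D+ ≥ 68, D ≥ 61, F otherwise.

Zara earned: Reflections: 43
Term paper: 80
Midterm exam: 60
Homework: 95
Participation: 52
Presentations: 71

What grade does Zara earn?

C

Term paper (80) > Presentations (71), so Presentations counts as 80.
Weighted total:
  Reflections 43 × 0.2 = 8.6
  Term paper 80 × 0.06 = 4.8
  Midterm exam 60 × 0.12 = 7.2
  Homework 95 × 0.44 = 41.8
  Participation 52 × 0.09 = 4.68
  Presentations 80 × 0.09 = 7.2
Sum = 74.28
74.28 is ≥ 74 and < 78 → C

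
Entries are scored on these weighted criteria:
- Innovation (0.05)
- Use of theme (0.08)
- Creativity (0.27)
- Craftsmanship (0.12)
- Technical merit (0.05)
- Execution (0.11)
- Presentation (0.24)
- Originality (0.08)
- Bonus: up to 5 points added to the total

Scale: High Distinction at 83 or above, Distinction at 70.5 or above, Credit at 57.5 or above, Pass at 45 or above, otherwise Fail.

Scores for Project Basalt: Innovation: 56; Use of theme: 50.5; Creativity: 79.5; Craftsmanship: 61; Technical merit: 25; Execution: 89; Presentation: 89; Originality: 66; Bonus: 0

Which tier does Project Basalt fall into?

Weighted total:
  Innovation 56 × 0.05 = 2.8
  Use of theme 50.5 × 0.08 = 4.04
  Creativity 79.5 × 0.27 = 21.465
  Craftsmanship 61 × 0.12 = 7.32
  Technical merit 25 × 0.05 = 1.25
  Execution 89 × 0.11 = 9.79
  Presentation 89 × 0.24 = 21.36
  Originality 66 × 0.08 = 5.28
Sum = 73.305
Bonus: 73.305 + 0 = 73.305
73.305 is ≥ 70.5 and < 83 → Distinction

Distinction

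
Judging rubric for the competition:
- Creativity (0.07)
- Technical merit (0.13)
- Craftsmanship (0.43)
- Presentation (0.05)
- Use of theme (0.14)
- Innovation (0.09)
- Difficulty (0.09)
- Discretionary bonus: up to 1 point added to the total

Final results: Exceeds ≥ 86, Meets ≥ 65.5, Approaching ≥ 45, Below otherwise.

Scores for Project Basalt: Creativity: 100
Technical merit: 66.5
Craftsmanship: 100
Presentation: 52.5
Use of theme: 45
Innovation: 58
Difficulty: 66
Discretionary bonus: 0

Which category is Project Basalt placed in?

Meets

Weighted total:
  Creativity 100 × 0.07 = 7
  Technical merit 66.5 × 0.13 = 8.645
  Craftsmanship 100 × 0.43 = 43
  Presentation 52.5 × 0.05 = 2.625
  Use of theme 45 × 0.14 = 6.3
  Innovation 58 × 0.09 = 5.22
  Difficulty 66 × 0.09 = 5.94
Sum = 78.73
Discretionary bonus: 78.73 + 0 = 78.73
78.73 is ≥ 65.5 and < 86 → Meets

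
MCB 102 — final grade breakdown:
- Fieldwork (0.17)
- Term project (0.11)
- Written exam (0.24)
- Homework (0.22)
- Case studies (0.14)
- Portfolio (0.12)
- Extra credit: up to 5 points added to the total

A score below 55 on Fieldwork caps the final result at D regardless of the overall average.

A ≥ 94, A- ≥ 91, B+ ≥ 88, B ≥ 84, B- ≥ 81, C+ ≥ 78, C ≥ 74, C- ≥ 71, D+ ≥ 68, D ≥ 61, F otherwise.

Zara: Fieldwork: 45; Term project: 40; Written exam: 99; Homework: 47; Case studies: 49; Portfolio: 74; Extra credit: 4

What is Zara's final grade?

Fieldwork score 45 < 55: minimum not met.
Weighted total:
  Fieldwork 45 × 0.17 = 7.65
  Term project 40 × 0.11 = 4.4
  Written exam 99 × 0.24 = 23.76
  Homework 47 × 0.22 = 10.34
  Case studies 49 × 0.14 = 6.86
  Portfolio 74 × 0.12 = 8.88
Sum = 61.89
Extra credit: 61.89 + 4 = 65.89
65.89 would be D; cap at D applies → D.

D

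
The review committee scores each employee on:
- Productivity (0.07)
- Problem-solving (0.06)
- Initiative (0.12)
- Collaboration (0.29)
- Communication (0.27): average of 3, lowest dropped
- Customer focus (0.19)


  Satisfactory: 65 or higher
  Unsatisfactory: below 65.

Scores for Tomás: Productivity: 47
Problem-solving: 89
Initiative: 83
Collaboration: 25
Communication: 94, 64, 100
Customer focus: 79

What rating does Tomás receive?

Communication: drop 64 → average of remaining 2 = 194/2 = 97
Weighted total:
  Productivity 47 × 0.07 = 3.29
  Problem-solving 89 × 0.06 = 5.34
  Initiative 83 × 0.12 = 9.96
  Collaboration 25 × 0.29 = 7.25
  Communication 97 × 0.27 = 26.19
  Customer focus 79 × 0.19 = 15.01
Sum = 67.04
67.04 ≥ 65 → Satisfactory

Satisfactory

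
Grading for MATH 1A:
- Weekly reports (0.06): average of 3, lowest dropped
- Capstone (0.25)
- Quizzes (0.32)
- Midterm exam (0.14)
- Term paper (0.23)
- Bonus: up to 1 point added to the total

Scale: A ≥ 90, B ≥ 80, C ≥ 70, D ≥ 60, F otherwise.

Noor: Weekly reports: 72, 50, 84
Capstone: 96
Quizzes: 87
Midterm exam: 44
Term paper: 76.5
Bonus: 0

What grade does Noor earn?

Weekly reports: drop 50 → average of remaining 2 = 156/2 = 78
Weighted total:
  Weekly reports 78 × 0.06 = 4.68
  Capstone 96 × 0.25 = 24
  Quizzes 87 × 0.32 = 27.84
  Midterm exam 44 × 0.14 = 6.16
  Term paper 76.5 × 0.23 = 17.595
Sum = 80.275
Bonus: 80.275 + 0 = 80.275
80.275 is ≥ 80 and < 90 → B

B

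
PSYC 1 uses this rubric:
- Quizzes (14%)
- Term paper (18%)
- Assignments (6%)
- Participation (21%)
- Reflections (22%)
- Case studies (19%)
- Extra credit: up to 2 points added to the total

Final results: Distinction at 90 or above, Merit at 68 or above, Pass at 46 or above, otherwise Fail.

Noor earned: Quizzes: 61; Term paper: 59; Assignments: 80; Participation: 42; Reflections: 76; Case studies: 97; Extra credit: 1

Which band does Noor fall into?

Merit

Weighted total:
  Quizzes 61 × 0.14 = 8.54
  Term paper 59 × 0.18 = 10.62
  Assignments 80 × 0.06 = 4.8
  Participation 42 × 0.21 = 8.82
  Reflections 76 × 0.22 = 16.72
  Case studies 97 × 0.19 = 18.43
Sum = 67.93
Extra credit: 67.93 + 1 = 68.93
68.93 is ≥ 68 and < 90 → Merit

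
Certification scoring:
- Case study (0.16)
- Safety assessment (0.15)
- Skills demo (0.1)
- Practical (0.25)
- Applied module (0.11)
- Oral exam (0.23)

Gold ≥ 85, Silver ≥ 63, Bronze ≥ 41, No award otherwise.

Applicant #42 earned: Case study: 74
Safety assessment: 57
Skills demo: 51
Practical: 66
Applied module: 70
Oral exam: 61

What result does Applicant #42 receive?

Silver

Weighted total:
  Case study 74 × 0.16 = 11.84
  Safety assessment 57 × 0.15 = 8.55
  Skills demo 51 × 0.1 = 5.1
  Practical 66 × 0.25 = 16.5
  Applied module 70 × 0.11 = 7.7
  Oral exam 61 × 0.23 = 14.03
Sum = 63.72
63.72 is ≥ 63 and < 85 → Silver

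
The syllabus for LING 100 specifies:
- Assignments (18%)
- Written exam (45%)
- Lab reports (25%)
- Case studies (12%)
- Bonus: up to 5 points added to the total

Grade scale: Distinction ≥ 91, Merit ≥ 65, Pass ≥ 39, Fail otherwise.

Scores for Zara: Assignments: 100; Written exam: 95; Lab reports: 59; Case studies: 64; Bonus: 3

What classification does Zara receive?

Merit

Weighted total:
  Assignments 100 × 0.18 = 18
  Written exam 95 × 0.45 = 42.75
  Lab reports 59 × 0.25 = 14.75
  Case studies 64 × 0.12 = 7.68
Sum = 83.18
Bonus: 83.18 + 3 = 86.18
86.18 is ≥ 65 and < 91 → Merit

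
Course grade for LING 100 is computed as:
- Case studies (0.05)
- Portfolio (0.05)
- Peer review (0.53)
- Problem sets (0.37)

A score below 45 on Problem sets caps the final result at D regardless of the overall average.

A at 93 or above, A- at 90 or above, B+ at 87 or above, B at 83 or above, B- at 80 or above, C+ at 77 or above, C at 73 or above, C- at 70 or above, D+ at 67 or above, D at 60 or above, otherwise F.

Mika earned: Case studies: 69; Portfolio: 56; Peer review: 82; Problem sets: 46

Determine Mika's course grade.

D

Problem sets score 46 ≥ 45: minimum met.
Weighted total:
  Case studies 69 × 0.05 = 3.45
  Portfolio 56 × 0.05 = 2.8
  Peer review 82 × 0.53 = 43.46
  Problem sets 46 × 0.37 = 17.02
Sum = 66.73
66.73 is ≥ 60 and < 67 → D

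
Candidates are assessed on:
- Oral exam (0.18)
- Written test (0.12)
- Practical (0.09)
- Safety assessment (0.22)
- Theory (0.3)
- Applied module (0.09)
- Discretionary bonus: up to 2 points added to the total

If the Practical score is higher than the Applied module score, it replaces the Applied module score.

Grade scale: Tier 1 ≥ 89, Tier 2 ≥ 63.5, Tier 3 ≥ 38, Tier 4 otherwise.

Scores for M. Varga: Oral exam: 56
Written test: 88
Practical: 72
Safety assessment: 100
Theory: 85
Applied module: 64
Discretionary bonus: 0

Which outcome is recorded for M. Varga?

Tier 2

Practical (72) > Applied module (64), so Applied module counts as 72.
Weighted total:
  Oral exam 56 × 0.18 = 10.08
  Written test 88 × 0.12 = 10.56
  Practical 72 × 0.09 = 6.48
  Safety assessment 100 × 0.22 = 22
  Theory 85 × 0.3 = 25.5
  Applied module 72 × 0.09 = 6.48
Sum = 81.1
Discretionary bonus: 81.1 + 0 = 81.1
81.1 is ≥ 63.5 and < 89 → Tier 2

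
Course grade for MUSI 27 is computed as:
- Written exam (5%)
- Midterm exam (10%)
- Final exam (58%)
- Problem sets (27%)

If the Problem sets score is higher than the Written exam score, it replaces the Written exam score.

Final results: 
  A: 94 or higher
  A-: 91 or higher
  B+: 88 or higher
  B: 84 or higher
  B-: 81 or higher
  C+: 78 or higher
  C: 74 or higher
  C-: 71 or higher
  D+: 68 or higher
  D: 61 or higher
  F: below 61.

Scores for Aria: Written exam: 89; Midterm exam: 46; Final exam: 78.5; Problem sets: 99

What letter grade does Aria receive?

Problem sets (99) > Written exam (89), so Written exam counts as 99.
Weighted total:
  Written exam 99 × 0.05 = 4.95
  Midterm exam 46 × 0.1 = 4.6
  Final exam 78.5 × 0.58 = 45.53
  Problem sets 99 × 0.27 = 26.73
Sum = 81.81
81.81 is ≥ 81 and < 84 → B-

B-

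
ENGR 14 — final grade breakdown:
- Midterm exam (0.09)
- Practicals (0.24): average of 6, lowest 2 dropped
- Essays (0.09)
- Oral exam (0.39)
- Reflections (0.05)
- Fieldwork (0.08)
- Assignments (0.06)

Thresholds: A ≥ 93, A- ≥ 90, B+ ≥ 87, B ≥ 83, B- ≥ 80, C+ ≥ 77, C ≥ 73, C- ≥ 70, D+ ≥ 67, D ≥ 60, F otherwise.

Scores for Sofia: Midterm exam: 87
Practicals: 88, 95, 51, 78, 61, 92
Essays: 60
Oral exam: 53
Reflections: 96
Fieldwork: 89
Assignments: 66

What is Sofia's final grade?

Practicals: drop 51, 61 → average of remaining 4 = 353/4 = 88.25
Weighted total:
  Midterm exam 87 × 0.09 = 7.83
  Practicals 88.25 × 0.24 = 21.18
  Essays 60 × 0.09 = 5.4
  Oral exam 53 × 0.39 = 20.67
  Reflections 96 × 0.05 = 4.8
  Fieldwork 89 × 0.08 = 7.12
  Assignments 66 × 0.06 = 3.96
Sum = 70.96
70.96 is ≥ 70 and < 73 → C-

C-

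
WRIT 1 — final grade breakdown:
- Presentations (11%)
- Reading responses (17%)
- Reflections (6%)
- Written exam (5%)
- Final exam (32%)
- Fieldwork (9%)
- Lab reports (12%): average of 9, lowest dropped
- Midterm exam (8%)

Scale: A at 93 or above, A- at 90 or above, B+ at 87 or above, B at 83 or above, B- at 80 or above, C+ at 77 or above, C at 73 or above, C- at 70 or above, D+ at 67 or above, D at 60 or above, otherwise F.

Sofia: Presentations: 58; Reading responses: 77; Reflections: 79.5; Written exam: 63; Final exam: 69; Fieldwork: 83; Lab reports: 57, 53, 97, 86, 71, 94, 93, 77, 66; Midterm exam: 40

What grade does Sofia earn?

D+

Lab reports: drop 53 → average of remaining 8 = 641/8 = 80.125
Weighted total:
  Presentations 58 × 0.11 = 6.38
  Reading responses 77 × 0.17 = 13.09
  Reflections 79.5 × 0.06 = 4.77
  Written exam 63 × 0.05 = 3.15
  Final exam 69 × 0.32 = 22.08
  Fieldwork 83 × 0.09 = 7.47
  Lab reports 80.125 × 0.12 = 9.615
  Midterm exam 40 × 0.08 = 3.2
Sum = 69.755
69.755 is ≥ 67 and < 70 → D+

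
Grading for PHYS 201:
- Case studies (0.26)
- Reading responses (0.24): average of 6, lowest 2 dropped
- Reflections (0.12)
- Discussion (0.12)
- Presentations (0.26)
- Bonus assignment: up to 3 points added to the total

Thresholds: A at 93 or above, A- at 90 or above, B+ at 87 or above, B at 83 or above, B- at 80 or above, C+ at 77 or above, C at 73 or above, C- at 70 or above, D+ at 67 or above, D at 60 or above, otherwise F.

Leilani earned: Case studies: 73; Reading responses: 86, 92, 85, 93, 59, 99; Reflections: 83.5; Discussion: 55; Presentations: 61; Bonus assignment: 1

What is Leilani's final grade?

C

Reading responses: drop 59, 85 → average of remaining 4 = 370/4 = 92.5
Weighted total:
  Case studies 73 × 0.26 = 18.98
  Reading responses 92.5 × 0.24 = 22.2
  Reflections 83.5 × 0.12 = 10.02
  Discussion 55 × 0.12 = 6.6
  Presentations 61 × 0.26 = 15.86
Sum = 73.66
Bonus assignment: 73.66 + 1 = 74.66
74.66 is ≥ 73 and < 77 → C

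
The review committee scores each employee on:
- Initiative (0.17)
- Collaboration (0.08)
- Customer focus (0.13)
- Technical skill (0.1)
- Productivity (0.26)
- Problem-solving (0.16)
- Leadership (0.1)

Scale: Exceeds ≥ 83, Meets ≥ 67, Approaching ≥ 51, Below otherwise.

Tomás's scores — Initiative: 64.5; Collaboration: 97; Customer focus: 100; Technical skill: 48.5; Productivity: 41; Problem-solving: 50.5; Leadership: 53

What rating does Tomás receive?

Approaching

Weighted total:
  Initiative 64.5 × 0.17 = 10.965
  Collaboration 97 × 0.08 = 7.76
  Customer focus 100 × 0.13 = 13
  Technical skill 48.5 × 0.1 = 4.85
  Productivity 41 × 0.26 = 10.66
  Problem-solving 50.5 × 0.16 = 8.08
  Leadership 53 × 0.1 = 5.3
Sum = 60.615
60.615 is ≥ 51 and < 67 → Approaching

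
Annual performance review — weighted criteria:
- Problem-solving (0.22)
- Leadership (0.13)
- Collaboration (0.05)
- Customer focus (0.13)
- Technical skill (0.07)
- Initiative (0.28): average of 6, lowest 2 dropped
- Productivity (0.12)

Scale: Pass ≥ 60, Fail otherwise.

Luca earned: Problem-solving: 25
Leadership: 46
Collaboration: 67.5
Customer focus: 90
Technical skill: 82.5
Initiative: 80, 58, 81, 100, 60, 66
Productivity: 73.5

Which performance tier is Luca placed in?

Initiative: drop 58, 60 → average of remaining 4 = 327/4 = 81.75
Weighted total:
  Problem-solving 25 × 0.22 = 5.5
  Leadership 46 × 0.13 = 5.98
  Collaboration 67.5 × 0.05 = 3.375
  Customer focus 90 × 0.13 = 11.7
  Technical skill 82.5 × 0.07 = 5.775
  Initiative 81.75 × 0.28 = 22.89
  Productivity 73.5 × 0.12 = 8.82
Sum = 64.04
64.04 ≥ 60 → Pass

Pass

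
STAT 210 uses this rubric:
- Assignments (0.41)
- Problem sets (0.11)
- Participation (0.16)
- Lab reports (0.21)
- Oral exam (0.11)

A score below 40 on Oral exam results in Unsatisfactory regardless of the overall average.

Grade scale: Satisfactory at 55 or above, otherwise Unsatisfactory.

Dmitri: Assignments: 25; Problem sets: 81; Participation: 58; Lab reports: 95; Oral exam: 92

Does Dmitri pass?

Oral exam score 92 ≥ 40: minimum met.
Weighted total:
  Assignments 25 × 0.41 = 10.25
  Problem sets 81 × 0.11 = 8.91
  Participation 58 × 0.16 = 9.28
  Lab reports 95 × 0.21 = 19.95
  Oral exam 92 × 0.11 = 10.12
Sum = 58.51
58.51 ≥ 55 → Satisfactory

Satisfactory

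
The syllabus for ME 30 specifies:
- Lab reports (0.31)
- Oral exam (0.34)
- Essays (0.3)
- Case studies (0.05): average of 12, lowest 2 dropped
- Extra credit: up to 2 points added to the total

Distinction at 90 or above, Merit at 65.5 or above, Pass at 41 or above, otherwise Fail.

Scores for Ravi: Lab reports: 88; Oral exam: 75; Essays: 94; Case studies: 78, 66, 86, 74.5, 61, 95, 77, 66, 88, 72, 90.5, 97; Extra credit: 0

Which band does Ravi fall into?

Case studies: drop 61, 66 → average of remaining 10 = 824/10 = 82.4
Weighted total:
  Lab reports 88 × 0.31 = 27.28
  Oral exam 75 × 0.34 = 25.5
  Essays 94 × 0.3 = 28.2
  Case studies 82.4 × 0.05 = 4.12
Sum = 85.1
Extra credit: 85.1 + 0 = 85.1
85.1 is ≥ 65.5 and < 90 → Merit

Merit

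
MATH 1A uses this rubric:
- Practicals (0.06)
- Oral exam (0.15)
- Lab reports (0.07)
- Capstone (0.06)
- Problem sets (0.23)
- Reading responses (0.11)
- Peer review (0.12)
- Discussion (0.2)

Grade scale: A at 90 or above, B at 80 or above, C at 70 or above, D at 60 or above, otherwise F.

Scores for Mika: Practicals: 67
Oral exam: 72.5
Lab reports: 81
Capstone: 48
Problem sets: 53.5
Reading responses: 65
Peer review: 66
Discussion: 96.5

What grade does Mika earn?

C

Weighted total:
  Practicals 67 × 0.06 = 4.02
  Oral exam 72.5 × 0.15 = 10.875
  Lab reports 81 × 0.07 = 5.67
  Capstone 48 × 0.06 = 2.88
  Problem sets 53.5 × 0.23 = 12.305
  Reading responses 65 × 0.11 = 7.15
  Peer review 66 × 0.12 = 7.92
  Discussion 96.5 × 0.2 = 19.3
Sum = 70.12
70.12 is ≥ 70 and < 80 → C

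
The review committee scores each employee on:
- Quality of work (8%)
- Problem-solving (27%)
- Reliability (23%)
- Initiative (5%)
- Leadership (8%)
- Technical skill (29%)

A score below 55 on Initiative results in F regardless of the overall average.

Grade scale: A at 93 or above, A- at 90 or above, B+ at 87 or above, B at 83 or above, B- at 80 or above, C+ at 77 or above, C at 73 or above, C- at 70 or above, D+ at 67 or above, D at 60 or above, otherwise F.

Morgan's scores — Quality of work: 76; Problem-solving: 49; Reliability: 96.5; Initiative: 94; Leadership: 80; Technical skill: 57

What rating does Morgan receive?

Initiative score 94 ≥ 55: minimum met.
Weighted total:
  Quality of work 76 × 0.08 = 6.08
  Problem-solving 49 × 0.27 = 13.23
  Reliability 96.5 × 0.23 = 22.195
  Initiative 94 × 0.05 = 4.7
  Leadership 80 × 0.08 = 6.4
  Technical skill 57 × 0.29 = 16.53
Sum = 69.135
69.135 is ≥ 67 and < 70 → D+

D+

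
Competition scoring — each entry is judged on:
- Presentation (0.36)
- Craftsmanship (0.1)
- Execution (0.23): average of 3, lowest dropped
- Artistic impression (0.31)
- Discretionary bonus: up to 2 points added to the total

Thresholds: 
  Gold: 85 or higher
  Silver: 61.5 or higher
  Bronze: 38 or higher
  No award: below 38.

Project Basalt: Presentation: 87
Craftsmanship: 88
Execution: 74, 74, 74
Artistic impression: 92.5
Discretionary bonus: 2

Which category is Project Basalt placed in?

Gold

Execution: drop 74 → average of remaining 2 = 148/2 = 74
Weighted total:
  Presentation 87 × 0.36 = 31.32
  Craftsmanship 88 × 0.1 = 8.8
  Execution 74 × 0.23 = 17.02
  Artistic impression 92.5 × 0.31 = 28.675
Sum = 85.815
Discretionary bonus: 85.815 + 2 = 87.815
87.815 ≥ 85 → Gold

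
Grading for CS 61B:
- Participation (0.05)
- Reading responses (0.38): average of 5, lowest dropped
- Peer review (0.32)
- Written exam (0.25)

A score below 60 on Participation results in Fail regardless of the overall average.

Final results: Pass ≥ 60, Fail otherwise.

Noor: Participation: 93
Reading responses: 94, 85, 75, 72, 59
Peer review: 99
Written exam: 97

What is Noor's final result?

Reading responses: drop 59 → average of remaining 4 = 326/4 = 81.5
Participation score 93 ≥ 60: minimum met.
Weighted total:
  Participation 93 × 0.05 = 4.65
  Reading responses 81.5 × 0.38 = 30.97
  Peer review 99 × 0.32 = 31.68
  Written exam 97 × 0.25 = 24.25
Sum = 91.55
91.55 ≥ 60 → Pass

Pass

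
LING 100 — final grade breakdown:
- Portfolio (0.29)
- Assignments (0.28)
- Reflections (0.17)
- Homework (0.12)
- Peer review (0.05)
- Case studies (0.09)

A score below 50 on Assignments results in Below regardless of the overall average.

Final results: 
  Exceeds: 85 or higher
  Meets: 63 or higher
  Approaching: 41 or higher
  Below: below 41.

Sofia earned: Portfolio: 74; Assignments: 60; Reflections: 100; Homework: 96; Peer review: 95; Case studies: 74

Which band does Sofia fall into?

Assignments score 60 ≥ 50: minimum met.
Weighted total:
  Portfolio 74 × 0.29 = 21.46
  Assignments 60 × 0.28 = 16.8
  Reflections 100 × 0.17 = 17
  Homework 96 × 0.12 = 11.52
  Peer review 95 × 0.05 = 4.75
  Case studies 74 × 0.09 = 6.66
Sum = 78.19
78.19 is ≥ 63 and < 85 → Meets

Meets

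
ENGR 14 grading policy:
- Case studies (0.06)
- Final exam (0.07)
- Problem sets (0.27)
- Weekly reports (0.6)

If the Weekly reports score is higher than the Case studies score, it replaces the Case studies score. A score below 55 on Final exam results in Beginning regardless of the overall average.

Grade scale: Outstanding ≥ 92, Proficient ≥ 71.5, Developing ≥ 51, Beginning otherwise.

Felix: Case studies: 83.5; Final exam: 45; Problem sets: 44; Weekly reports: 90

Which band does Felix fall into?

Weekly reports (90) > Case studies (83.5), so Case studies counts as 90.
Final exam score 45 < 55: minimum not met.
Weighted total:
  Case studies 90 × 0.06 = 5.4
  Final exam 45 × 0.07 = 3.15
  Problem sets 44 × 0.27 = 11.88
  Weekly reports 90 × 0.6 = 54
Sum = 74.43
Because the Final exam minimum was not met, the result is Beginning.

Beginning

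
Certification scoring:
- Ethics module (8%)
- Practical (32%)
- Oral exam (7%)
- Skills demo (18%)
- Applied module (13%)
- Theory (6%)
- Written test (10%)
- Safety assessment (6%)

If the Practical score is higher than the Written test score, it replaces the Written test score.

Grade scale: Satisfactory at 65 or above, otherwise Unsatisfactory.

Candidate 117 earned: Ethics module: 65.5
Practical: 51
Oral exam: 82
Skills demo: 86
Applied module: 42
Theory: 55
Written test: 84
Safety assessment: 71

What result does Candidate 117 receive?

Practical (51) ≤ Written test (84), so Written test stays at 84.
Weighted total:
  Ethics module 65.5 × 0.08 = 5.24
  Practical 51 × 0.32 = 16.32
  Oral exam 82 × 0.07 = 5.74
  Skills demo 86 × 0.18 = 15.48
  Applied module 42 × 0.13 = 5.46
  Theory 55 × 0.06 = 3.3
  Written test 84 × 0.1 = 8.4
  Safety assessment 71 × 0.06 = 4.26
Sum = 64.2
64.2 < 65 → Unsatisfactory

Unsatisfactory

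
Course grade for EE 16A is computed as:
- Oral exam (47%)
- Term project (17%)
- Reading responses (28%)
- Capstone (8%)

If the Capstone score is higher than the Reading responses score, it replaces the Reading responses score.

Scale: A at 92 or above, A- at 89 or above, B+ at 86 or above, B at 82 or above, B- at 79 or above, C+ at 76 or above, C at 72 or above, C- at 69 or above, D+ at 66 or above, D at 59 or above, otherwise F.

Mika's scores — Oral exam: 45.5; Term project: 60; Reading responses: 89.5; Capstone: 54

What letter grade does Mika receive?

D

Capstone (54) ≤ Reading responses (89.5), so Reading responses stays at 89.5.
Weighted total:
  Oral exam 45.5 × 0.47 = 21.385
  Term project 60 × 0.17 = 10.2
  Reading responses 89.5 × 0.28 = 25.06
  Capstone 54 × 0.08 = 4.32
Sum = 60.965
60.965 is ≥ 59 and < 66 → D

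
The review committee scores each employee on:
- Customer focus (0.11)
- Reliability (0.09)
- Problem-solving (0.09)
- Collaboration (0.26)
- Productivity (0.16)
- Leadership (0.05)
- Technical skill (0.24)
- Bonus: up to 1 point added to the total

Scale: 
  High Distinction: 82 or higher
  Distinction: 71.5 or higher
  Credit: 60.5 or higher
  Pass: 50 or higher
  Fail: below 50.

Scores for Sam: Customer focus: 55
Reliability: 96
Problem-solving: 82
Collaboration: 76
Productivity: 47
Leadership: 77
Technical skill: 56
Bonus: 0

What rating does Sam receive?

Credit

Weighted total:
  Customer focus 55 × 0.11 = 6.05
  Reliability 96 × 0.09 = 8.64
  Problem-solving 82 × 0.09 = 7.38
  Collaboration 76 × 0.26 = 19.76
  Productivity 47 × 0.16 = 7.52
  Leadership 77 × 0.05 = 3.85
  Technical skill 56 × 0.24 = 13.44
Sum = 66.64
Bonus: 66.64 + 0 = 66.64
66.64 is ≥ 60.5 and < 71.5 → Credit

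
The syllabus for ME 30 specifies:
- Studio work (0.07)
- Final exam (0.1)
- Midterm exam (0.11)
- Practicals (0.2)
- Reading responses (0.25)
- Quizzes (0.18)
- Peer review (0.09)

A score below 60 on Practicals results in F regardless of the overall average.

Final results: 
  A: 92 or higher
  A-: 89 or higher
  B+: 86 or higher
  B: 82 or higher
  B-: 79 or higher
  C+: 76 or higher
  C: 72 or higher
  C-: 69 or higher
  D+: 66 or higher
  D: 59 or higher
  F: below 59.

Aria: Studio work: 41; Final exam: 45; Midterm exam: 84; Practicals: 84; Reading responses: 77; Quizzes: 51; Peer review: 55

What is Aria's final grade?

Practicals score 84 ≥ 60: minimum met.
Weighted total:
  Studio work 41 × 0.07 = 2.87
  Final exam 45 × 0.1 = 4.5
  Midterm exam 84 × 0.11 = 9.24
  Practicals 84 × 0.2 = 16.8
  Reading responses 77 × 0.25 = 19.25
  Quizzes 51 × 0.18 = 9.18
  Peer review 55 × 0.09 = 4.95
Sum = 66.79
66.79 is ≥ 66 and < 69 → D+

D+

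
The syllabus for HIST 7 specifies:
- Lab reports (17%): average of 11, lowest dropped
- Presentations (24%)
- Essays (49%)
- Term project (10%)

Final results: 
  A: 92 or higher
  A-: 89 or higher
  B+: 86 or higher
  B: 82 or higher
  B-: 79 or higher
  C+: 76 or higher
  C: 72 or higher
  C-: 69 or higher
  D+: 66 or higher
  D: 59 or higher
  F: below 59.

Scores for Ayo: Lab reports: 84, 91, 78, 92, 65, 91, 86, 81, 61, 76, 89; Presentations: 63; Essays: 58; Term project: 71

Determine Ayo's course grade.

Lab reports: drop 61 → average of remaining 10 = 833/10 = 83.3
Weighted total:
  Lab reports 83.3 × 0.17 = 14.161
  Presentations 63 × 0.24 = 15.12
  Essays 58 × 0.49 = 28.42
  Term project 71 × 0.1 = 7.1
Sum = 64.801
64.801 is ≥ 59 and < 66 → D

D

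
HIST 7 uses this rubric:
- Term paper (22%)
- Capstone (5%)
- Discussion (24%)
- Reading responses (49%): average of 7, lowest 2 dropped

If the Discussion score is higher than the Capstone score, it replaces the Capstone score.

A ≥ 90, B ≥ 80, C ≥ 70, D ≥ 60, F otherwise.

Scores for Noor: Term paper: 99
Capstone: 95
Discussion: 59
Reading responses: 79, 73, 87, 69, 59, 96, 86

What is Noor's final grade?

B

Reading responses: drop 59, 69 → average of remaining 5 = 421/5 = 84.2
Discussion (59) ≤ Capstone (95), so Capstone stays at 95.
Weighted total:
  Term paper 99 × 0.22 = 21.78
  Capstone 95 × 0.05 = 4.75
  Discussion 59 × 0.24 = 14.16
  Reading responses 84.2 × 0.49 = 41.258
Sum = 81.948
81.948 is ≥ 80 and < 90 → B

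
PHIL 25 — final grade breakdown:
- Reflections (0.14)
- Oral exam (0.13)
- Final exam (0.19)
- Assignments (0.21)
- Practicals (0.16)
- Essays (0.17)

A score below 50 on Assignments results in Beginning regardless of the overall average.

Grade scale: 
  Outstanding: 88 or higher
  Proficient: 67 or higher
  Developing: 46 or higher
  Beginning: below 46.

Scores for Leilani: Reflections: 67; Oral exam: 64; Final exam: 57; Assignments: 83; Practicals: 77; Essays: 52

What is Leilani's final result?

Proficient

Assignments score 83 ≥ 50: minimum met.
Weighted total:
  Reflections 67 × 0.14 = 9.38
  Oral exam 64 × 0.13 = 8.32
  Final exam 57 × 0.19 = 10.83
  Assignments 83 × 0.21 = 17.43
  Practicals 77 × 0.16 = 12.32
  Essays 52 × 0.17 = 8.84
Sum = 67.12
67.12 is ≥ 67 and < 88 → Proficient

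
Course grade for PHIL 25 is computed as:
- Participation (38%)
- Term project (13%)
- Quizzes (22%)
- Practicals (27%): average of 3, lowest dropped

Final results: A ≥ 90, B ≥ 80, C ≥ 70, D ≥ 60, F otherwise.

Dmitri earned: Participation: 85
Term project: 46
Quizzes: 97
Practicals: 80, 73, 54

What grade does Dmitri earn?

Practicals: drop 54 → average of remaining 2 = 153/2 = 76.5
Weighted total:
  Participation 85 × 0.38 = 32.3
  Term project 46 × 0.13 = 5.98
  Quizzes 97 × 0.22 = 21.34
  Practicals 76.5 × 0.27 = 20.655
Sum = 80.275
80.275 is ≥ 80 and < 90 → B

B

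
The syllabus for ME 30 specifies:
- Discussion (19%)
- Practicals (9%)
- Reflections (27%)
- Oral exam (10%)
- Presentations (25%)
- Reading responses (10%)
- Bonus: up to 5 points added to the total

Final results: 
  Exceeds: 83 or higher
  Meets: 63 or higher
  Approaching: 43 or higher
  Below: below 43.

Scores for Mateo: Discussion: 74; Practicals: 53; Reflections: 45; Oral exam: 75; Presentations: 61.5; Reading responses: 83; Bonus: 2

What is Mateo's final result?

Weighted total:
  Discussion 74 × 0.19 = 14.06
  Practicals 53 × 0.09 = 4.77
  Reflections 45 × 0.27 = 12.15
  Oral exam 75 × 0.1 = 7.5
  Presentations 61.5 × 0.25 = 15.375
  Reading responses 83 × 0.1 = 8.3
Sum = 62.155
Bonus: 62.155 + 2 = 64.155
64.155 is ≥ 63 and < 83 → Meets

Meets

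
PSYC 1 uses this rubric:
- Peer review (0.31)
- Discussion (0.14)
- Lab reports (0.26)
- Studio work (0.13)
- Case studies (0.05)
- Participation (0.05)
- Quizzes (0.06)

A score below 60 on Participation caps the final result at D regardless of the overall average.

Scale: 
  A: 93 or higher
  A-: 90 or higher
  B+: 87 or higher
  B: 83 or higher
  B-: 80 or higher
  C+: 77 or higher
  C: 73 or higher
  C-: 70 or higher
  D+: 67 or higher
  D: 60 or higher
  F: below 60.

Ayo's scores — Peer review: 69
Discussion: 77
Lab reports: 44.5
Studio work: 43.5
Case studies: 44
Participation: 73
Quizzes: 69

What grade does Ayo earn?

F

Participation score 73 ≥ 60: minimum met.
Weighted total:
  Peer review 69 × 0.31 = 21.39
  Discussion 77 × 0.14 = 10.78
  Lab reports 44.5 × 0.26 = 11.57
  Studio work 43.5 × 0.13 = 5.655
  Case studies 44 × 0.05 = 2.2
  Participation 73 × 0.05 = 3.65
  Quizzes 69 × 0.06 = 4.14
Sum = 59.385
59.385 < 60 → F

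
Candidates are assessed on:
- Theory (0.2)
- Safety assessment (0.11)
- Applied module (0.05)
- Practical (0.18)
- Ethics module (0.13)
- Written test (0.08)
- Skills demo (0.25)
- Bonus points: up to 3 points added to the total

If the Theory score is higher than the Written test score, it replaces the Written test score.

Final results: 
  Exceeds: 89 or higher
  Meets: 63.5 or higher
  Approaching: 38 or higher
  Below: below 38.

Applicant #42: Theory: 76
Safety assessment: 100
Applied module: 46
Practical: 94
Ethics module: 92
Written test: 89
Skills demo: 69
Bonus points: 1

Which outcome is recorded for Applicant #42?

Theory (76) ≤ Written test (89), so Written test stays at 89.
Weighted total:
  Theory 76 × 0.2 = 15.2
  Safety assessment 100 × 0.11 = 11
  Applied module 46 × 0.05 = 2.3
  Practical 94 × 0.18 = 16.92
  Ethics module 92 × 0.13 = 11.96
  Written test 89 × 0.08 = 7.12
  Skills demo 69 × 0.25 = 17.25
Sum = 81.75
Bonus points: 81.75 + 1 = 82.75
82.75 is ≥ 63.5 and < 89 → Meets

Meets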